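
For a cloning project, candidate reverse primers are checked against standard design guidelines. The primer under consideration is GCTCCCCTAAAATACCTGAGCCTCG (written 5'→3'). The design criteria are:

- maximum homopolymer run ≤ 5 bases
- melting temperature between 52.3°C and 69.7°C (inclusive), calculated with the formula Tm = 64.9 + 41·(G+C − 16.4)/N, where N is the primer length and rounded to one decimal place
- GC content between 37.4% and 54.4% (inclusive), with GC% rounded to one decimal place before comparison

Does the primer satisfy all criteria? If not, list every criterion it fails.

Base counts: A=6, T=5, G=4, C=10 (length 25).
homopolymer run: longest run = 4 ✓
Tm: Tm = 64.9 + 41·(14 − 16.4)/25 = 61.0°C ✓
GC content: GC 14/25 = 56.0%, outside 37.4–54.4% ✗

Fails: GC content.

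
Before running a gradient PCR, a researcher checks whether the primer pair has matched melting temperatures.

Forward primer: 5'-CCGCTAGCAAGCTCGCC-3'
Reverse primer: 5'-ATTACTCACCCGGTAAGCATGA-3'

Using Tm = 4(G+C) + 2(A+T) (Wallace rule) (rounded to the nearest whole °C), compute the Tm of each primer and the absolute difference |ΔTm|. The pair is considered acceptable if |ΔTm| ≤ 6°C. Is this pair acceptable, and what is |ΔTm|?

|ΔTm| = 6°C; the pair is acceptable.

Forward: A=3 T=2 G=4 C=8 → Tm = 2·5 + 4·12 = 58°C.
Reverse: A=7 T=5 G=4 C=6 → Tm = 2·12 + 4·10 = 64°C.
|ΔTm| = |58 − 64| = 6°C, ≤ 6°C.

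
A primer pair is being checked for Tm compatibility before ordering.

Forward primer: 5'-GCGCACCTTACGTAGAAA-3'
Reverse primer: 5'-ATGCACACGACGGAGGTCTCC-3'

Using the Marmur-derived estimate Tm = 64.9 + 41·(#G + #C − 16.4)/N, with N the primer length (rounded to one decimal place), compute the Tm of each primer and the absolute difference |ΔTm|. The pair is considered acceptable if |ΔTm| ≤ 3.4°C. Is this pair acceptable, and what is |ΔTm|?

|ΔTm| = 10.3°C; the pair is not acceptable.

Forward: G+C = 9, N = 18 → Tm = 64.9 + 41·(9 − 16.4)/18 = 48.0°C.
Reverse: G+C = 13, N = 21 → Tm = 64.9 + 41·(13 − 16.4)/21 = 58.3°C.
|ΔTm| = |48.0 − 58.3| = 10.3°C, > 3.4°C.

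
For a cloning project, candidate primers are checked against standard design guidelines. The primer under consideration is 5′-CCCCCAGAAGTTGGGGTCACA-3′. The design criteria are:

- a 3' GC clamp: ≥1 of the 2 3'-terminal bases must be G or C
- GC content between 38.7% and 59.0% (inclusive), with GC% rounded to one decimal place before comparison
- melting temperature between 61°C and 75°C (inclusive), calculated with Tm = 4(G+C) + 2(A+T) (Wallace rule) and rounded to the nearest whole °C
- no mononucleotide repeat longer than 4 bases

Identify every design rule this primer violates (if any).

Base counts: A=5, T=3, G=6, C=7 (length 21).
GC clamp: 3' end CA has 1 G/C ✓
GC content: GC 13/21 = 61.9%, outside 38.7–59.0% ✗
Tm: Tm = 2·8 + 4·13 = 68°C ✓
homopolymer run: longest run = 5, exceeds 4 ✗

Fails: GC content, homopolymer run.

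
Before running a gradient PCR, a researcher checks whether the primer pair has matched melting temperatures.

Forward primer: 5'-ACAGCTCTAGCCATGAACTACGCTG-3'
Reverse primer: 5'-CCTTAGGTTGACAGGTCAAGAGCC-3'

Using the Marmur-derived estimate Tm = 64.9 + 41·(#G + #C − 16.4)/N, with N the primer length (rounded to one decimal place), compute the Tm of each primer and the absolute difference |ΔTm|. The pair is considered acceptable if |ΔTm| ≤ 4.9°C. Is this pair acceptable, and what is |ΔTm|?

Forward: G+C = 13, N = 25 → Tm = 64.9 + 41·(13 − 16.4)/25 = 59.3°C.
Reverse: G+C = 13, N = 24 → Tm = 64.9 + 41·(13 − 16.4)/24 = 59.1°C.
|ΔTm| = |59.3 − 59.1| = 0.2°C, ≤ 4.9°C.

|ΔTm| = 0.2°C; the pair is acceptable.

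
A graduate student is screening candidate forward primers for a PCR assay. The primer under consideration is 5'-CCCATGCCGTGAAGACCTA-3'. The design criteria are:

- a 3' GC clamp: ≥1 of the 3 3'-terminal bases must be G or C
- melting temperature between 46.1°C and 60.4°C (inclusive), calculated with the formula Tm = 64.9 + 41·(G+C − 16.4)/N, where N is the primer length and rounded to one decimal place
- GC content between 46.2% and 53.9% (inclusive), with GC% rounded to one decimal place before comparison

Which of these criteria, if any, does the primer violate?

Base counts: A=5, T=3, G=4, C=7 (length 19).
GC clamp: 3' end CTA has 1 G/C ✓
Tm: Tm = 64.9 + 41·(11 − 16.4)/19 = 53.2°C ✓
GC content: GC 11/19 = 57.9%, outside 46.2–53.9% ✗

Fails: GC content.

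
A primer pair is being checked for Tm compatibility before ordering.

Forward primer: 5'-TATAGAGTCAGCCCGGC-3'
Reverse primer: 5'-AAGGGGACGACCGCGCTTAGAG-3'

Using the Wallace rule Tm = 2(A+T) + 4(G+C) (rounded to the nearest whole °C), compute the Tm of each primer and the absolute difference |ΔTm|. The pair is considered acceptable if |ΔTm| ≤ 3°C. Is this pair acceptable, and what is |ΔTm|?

|ΔTm| = 18°C; the pair is not acceptable.

Forward: A=4 T=3 G=5 C=5 → Tm = 2·7 + 4·10 = 54°C.
Reverse: A=6 T=2 G=9 C=5 → Tm = 2·8 + 4·14 = 72°C.
|ΔTm| = |54 − 72| = 18°C, > 3°C.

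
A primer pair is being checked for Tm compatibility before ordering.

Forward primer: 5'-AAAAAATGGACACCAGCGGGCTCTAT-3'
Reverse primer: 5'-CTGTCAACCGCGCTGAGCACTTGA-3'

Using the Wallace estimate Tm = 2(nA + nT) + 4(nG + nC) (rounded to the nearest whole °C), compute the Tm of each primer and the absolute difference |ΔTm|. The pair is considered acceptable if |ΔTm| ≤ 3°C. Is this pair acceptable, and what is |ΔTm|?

Forward: A=10 T=4 G=6 C=6 → Tm = 2·14 + 4·12 = 76°C.
Reverse: A=5 T=5 G=6 C=8 → Tm = 2·10 + 4·14 = 76°C.
|ΔTm| = |76 − 76| = 0°C, ≤ 3°C.

|ΔTm| = 0°C; the pair is acceptable.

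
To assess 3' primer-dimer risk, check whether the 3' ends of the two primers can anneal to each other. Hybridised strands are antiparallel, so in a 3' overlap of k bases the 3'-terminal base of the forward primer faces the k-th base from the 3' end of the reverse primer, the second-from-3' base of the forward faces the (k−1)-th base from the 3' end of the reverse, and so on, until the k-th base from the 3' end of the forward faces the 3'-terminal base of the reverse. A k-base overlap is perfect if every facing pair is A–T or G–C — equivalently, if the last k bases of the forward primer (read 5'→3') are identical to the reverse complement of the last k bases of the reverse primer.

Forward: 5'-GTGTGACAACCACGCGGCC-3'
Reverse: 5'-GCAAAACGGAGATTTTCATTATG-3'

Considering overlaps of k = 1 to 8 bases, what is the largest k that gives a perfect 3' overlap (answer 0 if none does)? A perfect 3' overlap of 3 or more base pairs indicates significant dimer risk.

Last 8 bases (5'→3') — forward …ACGCGGCC, reverse …TCATTATG.
Reverse complement of the reverse primer's last 8 bases: CATAATGA; its first k bases are the reverse complement of the reverse primer's last k bases, so a perfect k-base overlap needs the forward primer's last k bases to equal them.
Comparing (forward last k vs required): k=1: C vs C ✓; k=2: CC vs CA ✗; k=3: GCC vs CAT ✗; k=4: GGCC vs CATA ✗; k=5: CGGCC vs CATAA ✗; k=6: GCGGCC vs CATAAT ✗; k=7: CGCGGCC vs CATAATG ✗; k=8: ACGCGGCC vs CATAATGA ✗.
Only k = 1 is perfect, so the longest perfect 3' overlap is 1.

Longest perfect overlap: 1 complementary base pair; below the dimer-risk threshold (threshold 3).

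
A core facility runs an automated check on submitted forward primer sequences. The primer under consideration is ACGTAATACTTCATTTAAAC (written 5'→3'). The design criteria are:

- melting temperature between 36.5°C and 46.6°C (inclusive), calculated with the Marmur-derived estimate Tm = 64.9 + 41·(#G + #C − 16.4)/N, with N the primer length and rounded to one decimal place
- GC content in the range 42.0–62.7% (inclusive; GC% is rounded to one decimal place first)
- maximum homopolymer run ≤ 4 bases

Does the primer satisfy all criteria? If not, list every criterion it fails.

Fails: GC content.

Base counts: A=8, T=7, G=1, C=4 (length 20).
Tm: Tm = 64.9 + 41·(5 − 16.4)/20 = 41.5°C ✓
GC content: GC 5/20 = 25.0%, outside 42.0–62.7% ✗
homopolymer run: longest run = 3 ✓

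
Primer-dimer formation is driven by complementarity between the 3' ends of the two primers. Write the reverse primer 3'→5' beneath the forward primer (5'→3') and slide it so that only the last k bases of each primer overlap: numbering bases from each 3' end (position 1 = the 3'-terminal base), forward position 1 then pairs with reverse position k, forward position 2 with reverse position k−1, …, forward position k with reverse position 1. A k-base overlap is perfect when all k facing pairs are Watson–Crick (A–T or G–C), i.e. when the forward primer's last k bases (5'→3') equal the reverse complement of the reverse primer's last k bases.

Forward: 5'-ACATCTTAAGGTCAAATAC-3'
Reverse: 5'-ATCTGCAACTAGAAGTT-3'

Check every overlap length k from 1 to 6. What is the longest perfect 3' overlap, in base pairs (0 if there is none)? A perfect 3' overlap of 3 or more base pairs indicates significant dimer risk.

Last 6 bases (5'→3') — forward …AAATAC, reverse …GAAGTT.
Reverse complement of the reverse primer's last 6 bases: AACTTC; its first k bases are the reverse complement of the reverse primer's last k bases, so a perfect k-base overlap needs the forward primer's last k bases to equal them.
Comparing (forward last k vs required): k=1: C vs A ✗; k=2: AC vs AA ✗; k=3: TAC vs AAC ✗; k=4: ATAC vs AACT ✗; k=5: AATAC vs AACTT ✗; k=6: AAATAC vs AACTTC ✗.
No overlap length from 1 to 6 is perfect, so the longest perfect 3' overlap is 0.

Longest perfect overlap: 0 complementary base pairs; below the dimer-risk threshold (threshold 3).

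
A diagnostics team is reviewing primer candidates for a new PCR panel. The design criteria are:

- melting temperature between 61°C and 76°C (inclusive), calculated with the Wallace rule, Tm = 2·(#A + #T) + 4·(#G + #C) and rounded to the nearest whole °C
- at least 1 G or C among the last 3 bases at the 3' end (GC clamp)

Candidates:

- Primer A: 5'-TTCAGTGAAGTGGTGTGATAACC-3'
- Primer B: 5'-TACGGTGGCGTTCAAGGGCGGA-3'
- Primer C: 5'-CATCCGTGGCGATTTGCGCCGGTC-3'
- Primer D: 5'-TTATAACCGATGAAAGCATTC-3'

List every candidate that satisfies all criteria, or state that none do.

Primer A and Primer B.

Primer A (23 nt, A=6 T=7 G=7 C=3): Tm = 2·13 + 4·10 = 66°C ✓; 3' end ACC has 2 G/C ✓ — passes.
Primer B (22 nt, A=4 T=4 G=10 C=4): Tm = 2·8 + 4·14 = 72°C ✓; 3' end GGA has 2 G/C ✓ — passes.
Primer C (24 nt, A=2 T=6 G=8 C=8): Tm = 2·8 + 4·16 = 80°C, outside 61–76°C ✗; 3' end GTC has 2 G/C ✓ — fails.
Primer D (21 nt, A=8 T=6 G=3 C=4): Tm = 2·14 + 4·7 = 56°C, outside 61–76°C ✗; 3' end TTC has 1 G/C ✓ — fails.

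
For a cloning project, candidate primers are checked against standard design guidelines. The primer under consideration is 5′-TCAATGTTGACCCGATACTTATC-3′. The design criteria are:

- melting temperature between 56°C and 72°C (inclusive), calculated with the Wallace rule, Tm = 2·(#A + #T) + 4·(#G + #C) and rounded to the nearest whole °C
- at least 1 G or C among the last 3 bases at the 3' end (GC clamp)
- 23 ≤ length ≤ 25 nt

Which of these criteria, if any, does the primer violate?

Base counts: A=6, T=8, G=3, C=6 (length 23).
Tm: Tm = 2·14 + 4·9 = 64°C ✓
GC clamp: 3' end ATC has 1 G/C ✓
length: length 23 ✓

Meets all criteria.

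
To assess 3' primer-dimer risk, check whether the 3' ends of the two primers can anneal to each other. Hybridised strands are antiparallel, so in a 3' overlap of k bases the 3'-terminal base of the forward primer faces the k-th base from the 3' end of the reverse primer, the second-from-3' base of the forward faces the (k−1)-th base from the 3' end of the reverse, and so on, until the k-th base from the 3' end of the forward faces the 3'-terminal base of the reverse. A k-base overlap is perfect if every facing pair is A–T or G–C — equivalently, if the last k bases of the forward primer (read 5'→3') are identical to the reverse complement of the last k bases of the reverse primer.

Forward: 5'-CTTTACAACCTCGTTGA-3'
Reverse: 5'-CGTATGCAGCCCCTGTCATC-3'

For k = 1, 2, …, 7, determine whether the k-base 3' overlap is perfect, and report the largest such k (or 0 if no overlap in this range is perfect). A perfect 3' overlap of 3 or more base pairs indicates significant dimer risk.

Longest perfect overlap: 2 complementary base pairs; below the dimer-risk threshold (threshold 3).

Last 7 bases (5'→3') — forward …TCGTTGA, reverse …TGTCATC.
Reverse complement of the reverse primer's last 7 bases: GATGACA; its first k bases are the reverse complement of the reverse primer's last k bases, so a perfect k-base overlap needs the forward primer's last k bases to equal them.
Comparing (forward last k vs required): k=1: A vs G ✗; k=2: GA vs GA ✓; k=3: TGA vs GAT ✗; k=4: TTGA vs GATG ✗; k=5: GTTGA vs GATGA ✗; k=6: CGTTGA vs GATGAC ✗; k=7: TCGTTGA vs GATGACA ✗.
Only k = 2 is perfect, so the longest perfect 3' overlap is 2.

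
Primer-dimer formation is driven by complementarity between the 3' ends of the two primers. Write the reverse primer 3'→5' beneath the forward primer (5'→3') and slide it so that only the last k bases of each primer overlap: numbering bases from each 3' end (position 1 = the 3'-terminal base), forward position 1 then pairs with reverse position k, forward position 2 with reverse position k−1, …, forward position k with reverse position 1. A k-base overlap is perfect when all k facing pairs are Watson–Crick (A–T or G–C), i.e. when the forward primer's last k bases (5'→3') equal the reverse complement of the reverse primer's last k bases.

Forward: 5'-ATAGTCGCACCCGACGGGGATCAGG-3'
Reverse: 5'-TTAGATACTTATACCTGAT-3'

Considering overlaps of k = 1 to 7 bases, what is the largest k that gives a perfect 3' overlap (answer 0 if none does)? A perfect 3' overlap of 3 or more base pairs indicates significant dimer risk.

Longest perfect overlap: 6 complementary base pairs; significant dimer risk (threshold 3).

Last 7 bases (5'→3') — forward …GATCAGG, reverse …ACCTGAT.
Reverse complement of the reverse primer's last 7 bases: ATCAGGT; its first k bases are the reverse complement of the reverse primer's last k bases, so a perfect k-base overlap needs the forward primer's last k bases to equal them.
Comparing (forward last k vs required): k=1: G vs A ✗; k=2: GG vs AT ✗; k=3: AGG vs ATC ✗; k=4: CAGG vs ATCA ✗; k=5: TCAGG vs ATCAG ✗; k=6: ATCAGG vs ATCAGG ✓; k=7: GATCAGG vs ATCAGGT ✗.
Only k = 6 is perfect, so the longest perfect 3' overlap is 6.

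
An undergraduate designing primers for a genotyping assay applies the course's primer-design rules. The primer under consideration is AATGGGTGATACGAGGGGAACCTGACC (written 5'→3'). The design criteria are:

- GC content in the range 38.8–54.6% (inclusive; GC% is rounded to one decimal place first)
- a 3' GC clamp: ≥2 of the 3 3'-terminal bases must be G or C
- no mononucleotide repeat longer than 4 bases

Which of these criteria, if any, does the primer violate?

Base counts: A=8, T=4, G=10, C=5 (length 27).
GC content: GC 15/27 = 55.6%, outside 38.8–54.6% ✗
GC clamp: 3' end ACC has 2 G/C ✓
homopolymer run: longest run = 4 ✓

Fails: GC content.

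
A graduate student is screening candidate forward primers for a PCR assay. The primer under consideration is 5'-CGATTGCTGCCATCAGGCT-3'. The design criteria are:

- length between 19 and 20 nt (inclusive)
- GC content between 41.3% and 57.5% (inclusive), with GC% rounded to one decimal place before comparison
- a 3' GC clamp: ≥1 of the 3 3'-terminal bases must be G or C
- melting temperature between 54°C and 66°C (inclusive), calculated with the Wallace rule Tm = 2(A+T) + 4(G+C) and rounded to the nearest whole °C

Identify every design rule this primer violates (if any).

Base counts: A=3, T=5, G=5, C=6 (length 19).
length: length 19 ✓
GC content: GC 11/19 = 57.9%, outside 41.3–57.5% ✗
GC clamp: 3' end GCT has 2 G/C ✓
Tm: Tm = 2·8 + 4·11 = 60°C ✓

Fails: GC content.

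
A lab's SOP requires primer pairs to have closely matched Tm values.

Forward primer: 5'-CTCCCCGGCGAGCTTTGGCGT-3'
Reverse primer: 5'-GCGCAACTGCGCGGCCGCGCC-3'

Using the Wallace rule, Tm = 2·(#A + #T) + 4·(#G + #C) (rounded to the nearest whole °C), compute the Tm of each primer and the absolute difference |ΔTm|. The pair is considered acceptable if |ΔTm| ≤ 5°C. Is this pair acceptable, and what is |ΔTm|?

|ΔTm| = 6°C; the pair is not acceptable.

Forward: A=1 T=5 G=7 C=8 → Tm = 2·6 + 4·15 = 72°C.
Reverse: A=2 T=1 G=8 C=10 → Tm = 2·3 + 4·18 = 78°C.
|ΔTm| = |72 − 78| = 6°C, > 5°C.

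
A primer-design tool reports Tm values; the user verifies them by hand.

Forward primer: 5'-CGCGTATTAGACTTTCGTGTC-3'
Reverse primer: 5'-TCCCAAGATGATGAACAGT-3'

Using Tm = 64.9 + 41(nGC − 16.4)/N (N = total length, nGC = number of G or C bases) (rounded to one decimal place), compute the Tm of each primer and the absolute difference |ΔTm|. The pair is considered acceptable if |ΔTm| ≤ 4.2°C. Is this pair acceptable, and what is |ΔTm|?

Forward: G+C = 10, N = 21 → Tm = 64.9 + 41·(10 − 16.4)/21 = 52.4°C.
Reverse: G+C = 8, N = 19 → Tm = 64.9 + 41·(8 − 16.4)/19 = 46.8°C.
|ΔTm| = |52.4 − 46.8| = 5.6°C, > 4.2°C.

|ΔTm| = 5.6°C; the pair is not acceptable.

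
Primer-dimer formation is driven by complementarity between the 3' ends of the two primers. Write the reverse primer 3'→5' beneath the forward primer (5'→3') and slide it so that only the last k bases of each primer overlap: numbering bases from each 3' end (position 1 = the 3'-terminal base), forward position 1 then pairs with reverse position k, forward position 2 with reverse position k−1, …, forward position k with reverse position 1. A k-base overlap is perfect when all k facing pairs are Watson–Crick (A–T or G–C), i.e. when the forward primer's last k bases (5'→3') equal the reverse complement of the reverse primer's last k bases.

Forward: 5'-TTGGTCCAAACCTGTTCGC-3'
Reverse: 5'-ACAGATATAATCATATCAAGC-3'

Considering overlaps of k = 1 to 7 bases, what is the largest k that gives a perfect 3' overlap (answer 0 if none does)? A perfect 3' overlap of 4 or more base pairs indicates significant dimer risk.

Last 7 bases (5'→3') — forward …TGTTCGC, reverse …ATCAAGC.
Reverse complement of the reverse primer's last 7 bases: GCTTGAT; its first k bases are the reverse complement of the reverse primer's last k bases, so a perfect k-base overlap needs the forward primer's last k bases to equal them.
Comparing (forward last k vs required): k=1: C vs G ✗; k=2: GC vs GC ✓; k=3: CGC vs GCT ✗; k=4: TCGC vs GCTT ✗; k=5: TTCGC vs GCTTG ✗; k=6: GTTCGC vs GCTTGA ✗; k=7: TGTTCGC vs GCTTGAT ✗.
Only k = 2 is perfect, so the longest perfect 3' overlap is 2.

Longest perfect overlap: 2 complementary base pairs; below the dimer-risk threshold (threshold 4).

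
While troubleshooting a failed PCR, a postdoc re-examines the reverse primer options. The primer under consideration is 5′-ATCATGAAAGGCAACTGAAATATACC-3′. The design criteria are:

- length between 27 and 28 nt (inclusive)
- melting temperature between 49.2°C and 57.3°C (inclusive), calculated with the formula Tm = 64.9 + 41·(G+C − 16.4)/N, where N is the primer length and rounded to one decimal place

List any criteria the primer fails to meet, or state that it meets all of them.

Fails: length.

Base counts: A=12, T=5, G=4, C=5 (length 26).
length: length 26, outside 27–28 ✗
Tm: Tm = 64.9 + 41·(9 − 16.4)/26 = 53.2°C ✓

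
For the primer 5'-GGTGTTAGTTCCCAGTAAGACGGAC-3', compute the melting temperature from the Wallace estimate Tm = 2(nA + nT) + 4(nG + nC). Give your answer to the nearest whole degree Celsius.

76°C

Base counts: A=6, T=6, G=8, C=5 (length 25).
Tm = 2·(6+6) + 4·(8+5) = 2·12 + 4·13 = 24 + 52 = 76°C.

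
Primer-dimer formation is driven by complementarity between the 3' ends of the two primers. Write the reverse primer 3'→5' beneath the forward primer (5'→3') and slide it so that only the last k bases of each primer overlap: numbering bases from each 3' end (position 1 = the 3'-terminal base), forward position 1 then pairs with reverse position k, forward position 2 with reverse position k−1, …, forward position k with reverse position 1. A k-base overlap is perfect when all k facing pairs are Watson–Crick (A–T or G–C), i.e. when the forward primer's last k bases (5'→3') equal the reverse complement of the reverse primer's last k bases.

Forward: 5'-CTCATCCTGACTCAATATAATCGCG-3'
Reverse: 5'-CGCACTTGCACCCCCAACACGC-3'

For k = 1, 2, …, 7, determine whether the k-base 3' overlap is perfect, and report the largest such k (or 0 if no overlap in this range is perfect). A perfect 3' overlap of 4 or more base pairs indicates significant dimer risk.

Longest perfect overlap: 3 complementary base pairs; below the dimer-risk threshold (threshold 4).

Last 7 bases (5'→3') — forward …AATCGCG, reverse …AACACGC.
Reverse complement of the reverse primer's last 7 bases: GCGTGTT; its first k bases are the reverse complement of the reverse primer's last k bases, so a perfect k-base overlap needs the forward primer's last k bases to equal them.
Comparing (forward last k vs required): k=1: G vs G ✓; k=2: CG vs GC ✗; k=3: GCG vs GCG ✓; k=4: CGCG vs GCGT ✗; k=5: TCGCG vs GCGTG ✗; k=6: ATCGCG vs GCGTGT ✗; k=7: AATCGCG vs GCGTGTT ✗.
Perfect overlaps at k = 1, 3; the largest is 3.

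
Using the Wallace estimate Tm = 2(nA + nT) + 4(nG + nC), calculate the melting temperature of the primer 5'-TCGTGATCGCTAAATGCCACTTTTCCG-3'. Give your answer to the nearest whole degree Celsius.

80°C

Base counts: A=5, T=9, G=5, C=8 (length 27).
Tm = 2·(5+9) + 4·(5+8) = 2·14 + 4·13 = 28 + 52 = 80°C.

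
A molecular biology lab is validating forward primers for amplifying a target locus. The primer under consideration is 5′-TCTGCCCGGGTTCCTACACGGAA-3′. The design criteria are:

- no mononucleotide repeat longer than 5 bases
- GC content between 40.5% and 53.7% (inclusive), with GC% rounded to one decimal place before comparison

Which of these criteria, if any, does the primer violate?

Base counts: A=4, T=5, G=6, C=8 (length 23).
homopolymer run: longest run = 3 ✓
GC content: GC 14/23 = 60.9%, outside 40.5–53.7% ✗

Fails: GC content.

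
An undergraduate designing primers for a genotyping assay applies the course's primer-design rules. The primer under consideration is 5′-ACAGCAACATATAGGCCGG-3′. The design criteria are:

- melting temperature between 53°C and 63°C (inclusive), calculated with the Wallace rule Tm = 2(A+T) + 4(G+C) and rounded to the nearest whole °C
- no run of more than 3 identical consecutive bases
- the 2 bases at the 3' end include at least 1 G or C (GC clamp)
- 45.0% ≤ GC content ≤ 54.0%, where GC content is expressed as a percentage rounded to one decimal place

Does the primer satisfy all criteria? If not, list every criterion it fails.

Meets all criteria.

Base counts: A=7, T=2, G=5, C=5 (length 19).
Tm: Tm = 2·9 + 4·10 = 58°C ✓
homopolymer run: longest run = 2 ✓
GC clamp: 3' end GG has 2 G/C ✓
GC content: GC 10/19 = 52.6% ✓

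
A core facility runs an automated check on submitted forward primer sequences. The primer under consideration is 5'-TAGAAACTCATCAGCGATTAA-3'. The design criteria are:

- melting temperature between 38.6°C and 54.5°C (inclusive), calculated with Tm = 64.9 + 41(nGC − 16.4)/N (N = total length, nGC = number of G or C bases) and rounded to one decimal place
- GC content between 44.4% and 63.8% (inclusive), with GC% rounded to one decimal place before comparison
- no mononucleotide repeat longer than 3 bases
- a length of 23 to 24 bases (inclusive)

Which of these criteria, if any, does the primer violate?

Base counts: A=9, T=5, G=3, C=4 (length 21).
Tm: Tm = 64.9 + 41·(7 − 16.4)/21 = 46.5°C ✓
GC content: GC 7/21 = 33.3%, outside 44.4–63.8% ✗
homopolymer run: longest run = 3 ✓
length: length 21, outside 23–24 ✗

Fails: GC content, length.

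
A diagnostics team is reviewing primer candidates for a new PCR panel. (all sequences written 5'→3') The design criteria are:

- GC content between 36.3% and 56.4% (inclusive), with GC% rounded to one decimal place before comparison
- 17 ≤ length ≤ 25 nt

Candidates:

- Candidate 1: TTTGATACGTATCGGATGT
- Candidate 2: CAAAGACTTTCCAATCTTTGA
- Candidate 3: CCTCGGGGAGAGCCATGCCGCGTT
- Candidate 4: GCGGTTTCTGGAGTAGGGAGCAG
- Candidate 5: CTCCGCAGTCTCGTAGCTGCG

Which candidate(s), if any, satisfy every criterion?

Candidate 1 only.

Candidate 1 (19 nt, A=4 T=8 G=5 C=2): GC 7/19 = 36.8% ✓; length 19 ✓ — passes.
Candidate 2 (21 nt, A=7 T=7 G=2 C=5): GC 7/21 = 33.3%, outside 36.3–56.4% ✗; length 21 ✓ — fails.
Candidate 3 (24 nt, A=3 T=4 G=9 C=8): GC 17/24 = 70.8%, outside 36.3–56.4% ✗; length 24 ✓ — fails.
Candidate 4 (23 nt, A=4 T=5 G=11 C=3): GC 14/23 = 60.9%, outside 36.3–56.4% ✗; length 23 ✓ — fails.
Candidate 5 (21 nt, A=2 T=5 G=6 C=8): GC 14/21 = 66.7%, outside 36.3–56.4% ✗; length 21 ✓ — fails.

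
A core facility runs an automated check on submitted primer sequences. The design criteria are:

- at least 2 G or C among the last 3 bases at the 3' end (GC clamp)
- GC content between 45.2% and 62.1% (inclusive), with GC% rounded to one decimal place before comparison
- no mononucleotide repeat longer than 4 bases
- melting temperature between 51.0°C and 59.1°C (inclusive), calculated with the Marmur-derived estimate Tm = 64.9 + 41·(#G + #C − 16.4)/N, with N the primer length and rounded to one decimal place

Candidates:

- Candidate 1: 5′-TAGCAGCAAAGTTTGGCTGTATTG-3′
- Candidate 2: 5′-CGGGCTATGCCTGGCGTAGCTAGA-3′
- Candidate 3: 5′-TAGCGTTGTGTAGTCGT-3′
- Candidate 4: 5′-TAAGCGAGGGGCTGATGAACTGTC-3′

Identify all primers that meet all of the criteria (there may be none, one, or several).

Candidate 1 (24 nt, A=6 T=8 G=7 C=3): 3' end TTG has 1 G/C, need ≥2 ✗; GC 10/24 = 41.7%, outside 45.2–62.1% ✗; longest run = 3 ✓; Tm = 64.9 + 41·(10 − 16.4)/24 = 54.0°C ✓ — fails.
Candidate 2 (24 nt, A=4 T=5 G=9 C=6): 3' end AGA has 1 G/C, need ≥2 ✗; GC 15/24 = 62.5%, outside 45.2–62.1% ✗; longest run = 3 ✓; Tm = 64.9 + 41·(15 − 16.4)/24 = 62.5°C, outside 51.0–59.1°C ✗ — fails.
Candidate 3 (17 nt, A=2 T=7 G=6 C=2): 3' end CGT has 2 G/C ✓; GC 8/17 = 47.1% ✓; longest run = 2 ✓; Tm = 64.9 + 41·(8 − 16.4)/17 = 44.6°C, outside 51.0–59.1°C ✗ — fails.
Candidate 4 (24 nt, A=6 T=5 G=9 C=4): 3' end GTC has 2 G/C ✓; GC 13/24 = 54.2% ✓; longest run = 4 ✓; Tm = 64.9 + 41·(13 − 16.4)/24 = 59.1°C ✓ — passes.

Candidate 4 only.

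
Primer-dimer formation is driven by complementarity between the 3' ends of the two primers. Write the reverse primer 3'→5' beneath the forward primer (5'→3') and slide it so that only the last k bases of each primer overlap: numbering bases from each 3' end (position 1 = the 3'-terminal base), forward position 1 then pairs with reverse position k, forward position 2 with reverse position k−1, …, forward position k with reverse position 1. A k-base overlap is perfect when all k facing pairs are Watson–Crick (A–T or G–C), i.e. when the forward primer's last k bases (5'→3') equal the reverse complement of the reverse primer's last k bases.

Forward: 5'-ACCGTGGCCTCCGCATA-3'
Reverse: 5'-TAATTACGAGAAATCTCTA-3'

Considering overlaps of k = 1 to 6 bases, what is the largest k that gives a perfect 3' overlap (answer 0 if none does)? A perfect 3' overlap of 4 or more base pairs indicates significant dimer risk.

Longest perfect overlap: 2 complementary base pairs; below the dimer-risk threshold (threshold 4).

Last 6 bases (5'→3') — forward …CGCATA, reverse …TCTCTA.
Reverse complement of the reverse primer's last 6 bases: TAGAGA; its first k bases are the reverse complement of the reverse primer's last k bases, so a perfect k-base overlap needs the forward primer's last k bases to equal them.
Comparing (forward last k vs required): k=1: A vs T ✗; k=2: TA vs TA ✓; k=3: ATA vs TAG ✗; k=4: CATA vs TAGA ✗; k=5: GCATA vs TAGAG ✗; k=6: CGCATA vs TAGAGA ✗.
Only k = 2 is perfect, so the longest perfect 3' overlap is 2.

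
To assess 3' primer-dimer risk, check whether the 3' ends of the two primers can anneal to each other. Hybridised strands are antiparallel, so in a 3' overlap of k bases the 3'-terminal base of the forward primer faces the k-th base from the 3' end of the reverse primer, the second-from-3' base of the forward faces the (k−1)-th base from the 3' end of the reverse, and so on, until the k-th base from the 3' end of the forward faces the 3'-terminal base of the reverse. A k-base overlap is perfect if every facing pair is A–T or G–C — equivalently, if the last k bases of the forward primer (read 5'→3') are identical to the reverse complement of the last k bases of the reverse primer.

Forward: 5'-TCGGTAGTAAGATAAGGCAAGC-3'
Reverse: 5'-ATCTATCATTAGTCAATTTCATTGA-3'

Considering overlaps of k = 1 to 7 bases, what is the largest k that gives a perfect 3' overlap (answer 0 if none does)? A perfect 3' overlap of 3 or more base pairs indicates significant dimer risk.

Longest perfect overlap: 0 complementary base pairs; below the dimer-risk threshold (threshold 3).

Last 7 bases (5'→3') — forward …GGCAAGC, reverse …TCATTGA.
Reverse complement of the reverse primer's last 7 bases: TCAATGA; its first k bases are the reverse complement of the reverse primer's last k bases, so a perfect k-base overlap needs the forward primer's last k bases to equal them.
Comparing (forward last k vs required): k=1: C vs T ✗; k=2: GC vs TC ✗; k=3: AGC vs TCA ✗; k=4: AAGC vs TCAA ✗; k=5: CAAGC vs TCAAT ✗; k=6: GCAAGC vs TCAATG ✗; k=7: GGCAAGC vs TCAATGA ✗.
No overlap length from 1 to 7 is perfect, so the longest perfect 3' overlap is 0.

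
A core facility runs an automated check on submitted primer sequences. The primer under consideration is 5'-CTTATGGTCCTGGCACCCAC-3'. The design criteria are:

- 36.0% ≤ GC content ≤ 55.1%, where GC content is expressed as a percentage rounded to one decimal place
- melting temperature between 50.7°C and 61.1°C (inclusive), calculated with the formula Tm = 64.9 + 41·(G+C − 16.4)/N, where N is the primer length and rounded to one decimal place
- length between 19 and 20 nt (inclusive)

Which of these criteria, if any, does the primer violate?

Fails: GC content.

Base counts: A=3, T=5, G=4, C=8 (length 20).
GC content: GC 12/20 = 60.0%, outside 36.0–55.1% ✗
Tm: Tm = 64.9 + 41·(12 − 16.4)/20 = 55.9°C ✓
length: length 20 ✓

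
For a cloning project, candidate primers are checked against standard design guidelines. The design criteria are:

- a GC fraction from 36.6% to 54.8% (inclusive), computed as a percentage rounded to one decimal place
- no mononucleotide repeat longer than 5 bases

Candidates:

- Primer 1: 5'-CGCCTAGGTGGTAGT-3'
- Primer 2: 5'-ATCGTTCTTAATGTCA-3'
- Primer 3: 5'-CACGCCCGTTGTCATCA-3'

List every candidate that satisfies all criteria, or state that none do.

Primer 1 (15 nt, A=2 T=4 G=6 C=3): GC 9/15 = 60.0%, outside 36.6–54.8% ✗; longest run = 2 ✓ — fails.
Primer 2 (16 nt, A=4 T=7 G=2 C=3): GC 5/16 = 31.3%, outside 36.6–54.8% ✗; longest run = 2 ✓ — fails.
Primer 3 (17 nt, A=3 T=4 G=3 C=7): GC 10/17 = 58.8%, outside 36.6–54.8% ✗; longest run = 3 ✓ — fails.

None of the candidates satisfy all criteria.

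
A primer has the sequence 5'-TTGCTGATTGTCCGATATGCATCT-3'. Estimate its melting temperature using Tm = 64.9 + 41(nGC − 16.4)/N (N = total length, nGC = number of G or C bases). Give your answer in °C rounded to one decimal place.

54.0°C

Base counts: A=4, T=10, G=5, C=5; G+C = 10, N = 24.
Tm = 64.9 + 41·(10 − 16.4)/24 = 64.9 + -262.40/24 = 54.0°C.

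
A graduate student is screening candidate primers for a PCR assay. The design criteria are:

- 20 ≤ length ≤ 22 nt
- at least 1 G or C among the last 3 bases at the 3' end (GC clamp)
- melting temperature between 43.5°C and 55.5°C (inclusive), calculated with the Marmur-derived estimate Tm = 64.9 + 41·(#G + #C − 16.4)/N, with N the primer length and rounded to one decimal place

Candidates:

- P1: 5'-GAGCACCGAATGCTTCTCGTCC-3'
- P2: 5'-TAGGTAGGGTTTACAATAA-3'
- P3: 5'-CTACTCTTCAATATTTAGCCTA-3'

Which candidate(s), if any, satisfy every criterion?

P1 (22 nt, A=4 T=5 G=5 C=8): length 22 ✓; 3' end TCC has 2 G/C ✓; Tm = 64.9 + 41·(13 − 16.4)/22 = 58.6°C, outside 43.5–55.5°C ✗ — fails.
P2 (19 nt, A=7 T=6 G=5 C=1): length 19, outside 20–22 ✗; 3' end TAA has 0 G/C, need ≥1 ✗; Tm = 64.9 + 41·(6 − 16.4)/19 = 42.5°C, outside 43.5–55.5°C ✗ — fails.
P3 (22 nt, A=6 T=9 G=1 C=6): length 22 ✓; 3' end CTA has 1 G/C ✓; Tm = 64.9 + 41·(7 − 16.4)/22 = 47.4°C ✓ — passes.

P3 only.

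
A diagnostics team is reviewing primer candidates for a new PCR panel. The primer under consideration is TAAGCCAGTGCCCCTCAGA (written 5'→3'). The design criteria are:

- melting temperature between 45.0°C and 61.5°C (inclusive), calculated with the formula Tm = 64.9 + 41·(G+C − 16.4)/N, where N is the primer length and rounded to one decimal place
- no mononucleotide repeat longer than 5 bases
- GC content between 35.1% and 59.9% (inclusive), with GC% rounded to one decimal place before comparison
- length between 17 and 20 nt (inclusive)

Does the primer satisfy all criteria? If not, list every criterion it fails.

Meets all criteria.

Base counts: A=5, T=3, G=4, C=7 (length 19).
Tm: Tm = 64.9 + 41·(11 − 16.4)/19 = 53.2°C ✓
homopolymer run: longest run = 4 ✓
GC content: GC 11/19 = 57.9% ✓
length: length 19 ✓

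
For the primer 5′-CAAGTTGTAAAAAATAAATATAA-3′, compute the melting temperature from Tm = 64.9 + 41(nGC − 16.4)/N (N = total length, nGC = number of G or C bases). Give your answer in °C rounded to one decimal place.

41.0°C

Base counts: A=14, T=6, G=2, C=1; G+C = 3, N = 23.
Tm = 64.9 + 41·(3 − 16.4)/23 = 64.9 + -549.40/23 = 41.0°C.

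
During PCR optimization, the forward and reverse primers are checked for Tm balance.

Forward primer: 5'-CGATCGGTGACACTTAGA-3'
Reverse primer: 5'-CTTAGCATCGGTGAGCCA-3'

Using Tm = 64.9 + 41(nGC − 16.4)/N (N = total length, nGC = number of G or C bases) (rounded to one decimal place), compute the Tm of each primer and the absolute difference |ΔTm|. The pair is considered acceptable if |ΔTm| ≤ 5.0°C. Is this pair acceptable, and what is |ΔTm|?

|ΔTm| = 2.3°C; the pair is acceptable.

Forward: G+C = 9, N = 18 → Tm = 64.9 + 41·(9 − 16.4)/18 = 48.0°C.
Reverse: G+C = 10, N = 18 → Tm = 64.9 + 41·(10 − 16.4)/18 = 50.3°C.
|ΔTm| = |48.0 − 50.3| = 2.3°C, ≤ 5.0°C.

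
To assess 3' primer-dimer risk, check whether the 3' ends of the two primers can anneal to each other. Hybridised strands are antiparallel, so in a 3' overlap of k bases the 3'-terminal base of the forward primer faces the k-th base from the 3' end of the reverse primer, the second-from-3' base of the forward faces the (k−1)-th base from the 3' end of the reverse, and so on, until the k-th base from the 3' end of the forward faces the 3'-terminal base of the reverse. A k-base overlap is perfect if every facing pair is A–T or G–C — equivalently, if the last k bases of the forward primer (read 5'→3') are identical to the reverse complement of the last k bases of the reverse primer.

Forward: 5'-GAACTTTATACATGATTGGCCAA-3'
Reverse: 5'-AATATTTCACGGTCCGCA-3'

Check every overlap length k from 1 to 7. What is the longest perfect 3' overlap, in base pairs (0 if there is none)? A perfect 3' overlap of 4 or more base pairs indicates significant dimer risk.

Last 7 bases (5'→3') — forward …TGGCCAA, reverse …GTCCGCA.
Reverse complement of the reverse primer's last 7 bases: TGCGGAC; its first k bases are the reverse complement of the reverse primer's last k bases, so a perfect k-base overlap needs the forward primer's last k bases to equal them.
Comparing (forward last k vs required): k=1: A vs T ✗; k=2: AA vs TG ✗; k=3: CAA vs TGC ✗; k=4: CCAA vs TGCG ✗; k=5: GCCAA vs TGCGG ✗; k=6: GGCCAA vs TGCGGA ✗; k=7: TGGCCAA vs TGCGGAC ✗.
No overlap length from 1 to 7 is perfect, so the longest perfect 3' overlap is 0.

Longest perfect overlap: 0 complementary base pairs; below the dimer-risk threshold (threshold 4).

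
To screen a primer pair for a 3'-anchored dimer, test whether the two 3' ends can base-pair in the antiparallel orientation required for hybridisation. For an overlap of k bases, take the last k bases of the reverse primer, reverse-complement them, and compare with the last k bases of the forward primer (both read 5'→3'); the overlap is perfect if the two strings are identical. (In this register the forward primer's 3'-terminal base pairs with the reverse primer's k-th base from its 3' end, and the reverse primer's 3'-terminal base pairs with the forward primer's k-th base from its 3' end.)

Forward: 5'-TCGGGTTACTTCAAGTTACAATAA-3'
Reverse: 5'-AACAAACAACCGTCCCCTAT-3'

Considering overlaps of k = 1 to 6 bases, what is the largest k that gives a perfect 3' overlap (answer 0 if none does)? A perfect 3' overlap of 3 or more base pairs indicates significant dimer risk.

Longest perfect overlap: 1 complementary base pair; below the dimer-risk threshold (threshold 3).

Last 6 bases (5'→3') — forward …CAATAA, reverse …CCCTAT.
Reverse complement of the reverse primer's last 6 bases: ATAGGG; its first k bases are the reverse complement of the reverse primer's last k bases, so a perfect k-base overlap needs the forward primer's last k bases to equal them.
Comparing (forward last k vs required): k=1: A vs A ✓; k=2: AA vs AT ✗; k=3: TAA vs ATA ✗; k=4: ATAA vs ATAG ✗; k=5: AATAA vs ATAGG ✗; k=6: CAATAA vs ATAGGG ✗.
Only k = 1 is perfect, so the longest perfect 3' overlap is 1.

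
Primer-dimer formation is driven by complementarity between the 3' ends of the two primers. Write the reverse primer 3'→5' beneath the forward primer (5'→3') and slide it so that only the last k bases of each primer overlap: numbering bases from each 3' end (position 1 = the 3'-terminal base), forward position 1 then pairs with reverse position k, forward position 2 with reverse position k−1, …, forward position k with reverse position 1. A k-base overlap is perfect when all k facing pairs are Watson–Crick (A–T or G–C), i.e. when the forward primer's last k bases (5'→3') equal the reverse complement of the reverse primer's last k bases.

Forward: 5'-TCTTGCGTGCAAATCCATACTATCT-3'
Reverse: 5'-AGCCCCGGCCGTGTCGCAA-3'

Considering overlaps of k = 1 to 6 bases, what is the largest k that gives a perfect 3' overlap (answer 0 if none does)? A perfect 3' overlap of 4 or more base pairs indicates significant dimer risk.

Last 6 bases (5'→3') — forward …CTATCT, reverse …TCGCAA.
Reverse complement of the reverse primer's last 6 bases: TTGCGA; its first k bases are the reverse complement of the reverse primer's last k bases, so a perfect k-base overlap needs the forward primer's last k bases to equal them.
Comparing (forward last k vs required): k=1: T vs T ✓; k=2: CT vs TT ✗; k=3: TCT vs TTG ✗; k=4: ATCT vs TTGC ✗; k=5: TATCT vs TTGCG ✗; k=6: CTATCT vs TTGCGA ✗.
Only k = 1 is perfect, so the longest perfect 3' overlap is 1.

Longest perfect overlap: 1 complementary base pair; below the dimer-risk threshold (threshold 4).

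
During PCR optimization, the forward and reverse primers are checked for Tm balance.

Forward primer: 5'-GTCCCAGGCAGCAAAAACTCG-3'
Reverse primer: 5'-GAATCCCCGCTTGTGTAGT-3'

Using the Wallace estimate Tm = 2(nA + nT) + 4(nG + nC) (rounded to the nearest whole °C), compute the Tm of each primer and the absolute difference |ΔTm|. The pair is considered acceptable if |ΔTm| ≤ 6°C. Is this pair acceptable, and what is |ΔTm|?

|ΔTm| = 8°C; the pair is not acceptable.

Forward: A=7 T=2 G=5 C=7 → Tm = 2·9 + 4·12 = 66°C.
Reverse: A=3 T=6 G=5 C=5 → Tm = 2·9 + 4·10 = 58°C.
|ΔTm| = |66 − 58| = 8°C, > 6°C.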